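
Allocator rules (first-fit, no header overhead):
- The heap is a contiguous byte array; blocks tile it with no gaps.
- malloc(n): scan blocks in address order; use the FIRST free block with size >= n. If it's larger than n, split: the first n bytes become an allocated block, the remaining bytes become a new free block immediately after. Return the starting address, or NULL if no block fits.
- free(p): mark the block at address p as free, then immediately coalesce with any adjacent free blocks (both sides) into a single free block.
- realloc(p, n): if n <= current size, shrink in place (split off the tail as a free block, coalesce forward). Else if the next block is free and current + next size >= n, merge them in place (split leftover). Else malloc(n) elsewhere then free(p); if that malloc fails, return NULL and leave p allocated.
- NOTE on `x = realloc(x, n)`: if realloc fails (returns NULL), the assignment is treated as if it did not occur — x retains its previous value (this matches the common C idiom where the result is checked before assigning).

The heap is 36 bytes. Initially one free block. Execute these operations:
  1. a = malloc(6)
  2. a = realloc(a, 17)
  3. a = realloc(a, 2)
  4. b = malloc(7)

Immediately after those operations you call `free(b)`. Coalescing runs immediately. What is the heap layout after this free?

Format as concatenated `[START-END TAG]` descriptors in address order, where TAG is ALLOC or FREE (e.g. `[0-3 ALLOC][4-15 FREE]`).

Op 1: a = malloc(6) -> a = 0; heap: [0-5 ALLOC][6-35 FREE]
Op 2: a = realloc(a, 17) -> a = 0; heap: [0-16 ALLOC][17-35 FREE]
Op 3: a = realloc(a, 2) -> a = 0; heap: [0-1 ALLOC][2-35 FREE]
Op 4: b = malloc(7) -> b = 2; heap: [0-1 ALLOC][2-8 ALLOC][9-35 FREE]
free(b): b = 2 -> block [2-8 ALLOC]; mark free, coalesce with adjacent free neighbors -> [0-1 ALLOC][2-35 FREE]

Answer: [0-1 ALLOC][2-35 FREE]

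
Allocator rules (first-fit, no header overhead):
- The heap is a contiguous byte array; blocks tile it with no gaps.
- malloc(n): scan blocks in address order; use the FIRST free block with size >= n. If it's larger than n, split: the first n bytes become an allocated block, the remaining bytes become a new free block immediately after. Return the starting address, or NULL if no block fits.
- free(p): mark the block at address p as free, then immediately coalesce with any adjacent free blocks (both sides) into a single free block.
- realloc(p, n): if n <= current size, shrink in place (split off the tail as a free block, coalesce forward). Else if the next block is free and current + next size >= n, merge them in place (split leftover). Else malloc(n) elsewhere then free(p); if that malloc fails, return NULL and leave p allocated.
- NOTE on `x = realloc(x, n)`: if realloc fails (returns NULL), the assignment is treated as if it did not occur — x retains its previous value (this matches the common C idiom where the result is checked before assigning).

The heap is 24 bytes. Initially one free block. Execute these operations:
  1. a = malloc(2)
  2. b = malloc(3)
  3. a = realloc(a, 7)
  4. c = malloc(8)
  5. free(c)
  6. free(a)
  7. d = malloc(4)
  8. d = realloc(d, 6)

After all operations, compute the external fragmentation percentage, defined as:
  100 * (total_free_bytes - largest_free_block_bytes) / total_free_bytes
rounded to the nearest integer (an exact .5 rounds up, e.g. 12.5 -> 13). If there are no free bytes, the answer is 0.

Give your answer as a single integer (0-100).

Op 1: a = malloc(2) -> a = 0; heap: [0-1 ALLOC][2-23 FREE]
Op 2: b = malloc(3) -> b = 2; heap: [0-1 ALLOC][2-4 ALLOC][5-23 FREE]
Op 3: a = realloc(a, 7) -> a = 5; heap: [0-1 FREE][2-4 ALLOC][5-11 ALLOC][12-23 FREE]
Op 4: c = malloc(8) -> c = 12; heap: [0-1 FREE][2-4 ALLOC][5-11 ALLOC][12-19 ALLOC][20-23 FREE]
Op 5: free(c) -> (freed c); heap: [0-1 FREE][2-4 ALLOC][5-11 ALLOC][12-23 FREE]
Op 6: free(a) -> (freed a); heap: [0-1 FREE][2-4 ALLOC][5-23 FREE]
Op 7: d = malloc(4) -> d = 5; heap: [0-1 FREE][2-4 ALLOC][5-8 ALLOC][9-23 FREE]
Op 8: d = realloc(d, 6) -> d = 5; heap: [0-1 FREE][2-4 ALLOC][5-10 ALLOC][11-23 FREE]
Free blocks: [2 13] total_free=15 largest=13 -> 100*(15-13)/15 = 200/15 ≈ 13.333 -> rounds to 13

Answer: 13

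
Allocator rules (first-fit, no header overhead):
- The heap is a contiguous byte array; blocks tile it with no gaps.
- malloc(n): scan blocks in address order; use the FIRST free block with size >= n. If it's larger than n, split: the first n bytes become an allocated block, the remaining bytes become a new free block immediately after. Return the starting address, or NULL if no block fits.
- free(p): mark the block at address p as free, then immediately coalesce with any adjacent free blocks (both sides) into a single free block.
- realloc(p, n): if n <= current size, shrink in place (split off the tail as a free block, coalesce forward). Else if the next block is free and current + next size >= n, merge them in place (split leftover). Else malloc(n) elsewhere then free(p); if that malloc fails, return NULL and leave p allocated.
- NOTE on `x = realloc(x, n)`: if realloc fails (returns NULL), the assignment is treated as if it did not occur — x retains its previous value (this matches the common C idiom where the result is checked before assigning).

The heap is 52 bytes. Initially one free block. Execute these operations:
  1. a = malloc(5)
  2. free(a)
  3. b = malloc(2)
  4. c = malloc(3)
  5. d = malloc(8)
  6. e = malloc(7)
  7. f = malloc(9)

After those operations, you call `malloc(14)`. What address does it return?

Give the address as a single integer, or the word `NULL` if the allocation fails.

Answer: 29

Derivation:
Op 1: a = malloc(5) -> a = 0; heap: [0-4 ALLOC][5-51 FREE]
Op 2: free(a) -> (freed a); heap: [0-51 FREE]
Op 3: b = malloc(2) -> b = 0; heap: [0-1 ALLOC][2-51 FREE]
Op 4: c = malloc(3) -> c = 2; heap: [0-1 ALLOC][2-4 ALLOC][5-51 FREE]
Op 5: d = malloc(8) -> d = 5; heap: [0-1 ALLOC][2-4 ALLOC][5-12 ALLOC][13-51 FREE]
Op 6: e = malloc(7) -> e = 13; heap: [0-1 ALLOC][2-4 ALLOC][5-12 ALLOC][13-19 ALLOC][20-51 FREE]
Op 7: f = malloc(9) -> f = 20; heap: [0-1 ALLOC][2-4 ALLOC][5-12 ALLOC][13-19 ALLOC][20-28 ALLOC][29-51 FREE]
malloc(14): first-fit scan over [0-1 ALLOC][2-4 ALLOC][5-12 ALLOC][13-19 ALLOC][20-28 ALLOC][29-51 FREE] -> 29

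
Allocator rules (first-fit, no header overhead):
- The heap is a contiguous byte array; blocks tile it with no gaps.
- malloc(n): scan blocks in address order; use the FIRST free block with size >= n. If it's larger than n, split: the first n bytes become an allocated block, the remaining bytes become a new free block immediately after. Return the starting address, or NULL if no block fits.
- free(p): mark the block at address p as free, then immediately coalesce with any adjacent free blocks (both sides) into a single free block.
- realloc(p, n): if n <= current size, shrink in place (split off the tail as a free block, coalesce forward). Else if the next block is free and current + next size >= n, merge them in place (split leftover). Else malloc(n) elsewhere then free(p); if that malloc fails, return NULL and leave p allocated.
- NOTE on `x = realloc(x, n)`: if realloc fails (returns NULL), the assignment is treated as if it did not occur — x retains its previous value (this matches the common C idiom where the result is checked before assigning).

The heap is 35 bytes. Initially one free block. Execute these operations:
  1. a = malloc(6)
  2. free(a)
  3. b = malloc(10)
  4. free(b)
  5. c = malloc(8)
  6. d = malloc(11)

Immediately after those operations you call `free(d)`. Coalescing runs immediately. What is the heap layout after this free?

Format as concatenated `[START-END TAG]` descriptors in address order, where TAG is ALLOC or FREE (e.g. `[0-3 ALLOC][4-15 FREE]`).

Answer: [0-7 ALLOC][8-34 FREE]

Derivation:
Op 1: a = malloc(6) -> a = 0; heap: [0-5 ALLOC][6-34 FREE]
Op 2: free(a) -> (freed a); heap: [0-34 FREE]
Op 3: b = malloc(10) -> b = 0; heap: [0-9 ALLOC][10-34 FREE]
Op 4: free(b) -> (freed b); heap: [0-34 FREE]
Op 5: c = malloc(8) -> c = 0; heap: [0-7 ALLOC][8-34 FREE]
Op 6: d = malloc(11) -> d = 8; heap: [0-7 ALLOC][8-18 ALLOC][19-34 FREE]
free(d): d = 8 -> block [8-18 ALLOC]; mark free, coalesce with adjacent free neighbors -> [0-7 ALLOC][8-34 FREE]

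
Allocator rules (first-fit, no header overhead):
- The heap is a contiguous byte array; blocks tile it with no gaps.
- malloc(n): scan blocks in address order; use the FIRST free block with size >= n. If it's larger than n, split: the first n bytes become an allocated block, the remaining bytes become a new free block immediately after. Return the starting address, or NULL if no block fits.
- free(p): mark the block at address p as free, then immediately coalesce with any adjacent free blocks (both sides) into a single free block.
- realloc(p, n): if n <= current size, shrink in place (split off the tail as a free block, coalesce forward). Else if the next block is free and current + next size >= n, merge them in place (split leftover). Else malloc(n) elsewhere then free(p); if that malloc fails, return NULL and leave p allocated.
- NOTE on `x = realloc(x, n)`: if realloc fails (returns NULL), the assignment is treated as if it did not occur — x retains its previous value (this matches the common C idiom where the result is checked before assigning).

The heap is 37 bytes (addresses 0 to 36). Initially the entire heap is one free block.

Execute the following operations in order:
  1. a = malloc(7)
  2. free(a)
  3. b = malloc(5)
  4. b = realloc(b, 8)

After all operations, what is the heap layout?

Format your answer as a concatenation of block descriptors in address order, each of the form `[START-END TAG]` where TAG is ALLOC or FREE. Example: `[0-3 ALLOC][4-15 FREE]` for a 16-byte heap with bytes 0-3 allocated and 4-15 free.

Op 1: a = malloc(7) -> a = 0; heap: [0-6 ALLOC][7-36 FREE]
Op 2: free(a) -> (freed a); heap: [0-36 FREE]
Op 3: b = malloc(5) -> b = 0; heap: [0-4 ALLOC][5-36 FREE]
Op 4: b = realloc(b, 8) -> b = 0; heap: [0-7 ALLOC][8-36 FREE]

Answer: [0-7 ALLOC][8-36 FREE]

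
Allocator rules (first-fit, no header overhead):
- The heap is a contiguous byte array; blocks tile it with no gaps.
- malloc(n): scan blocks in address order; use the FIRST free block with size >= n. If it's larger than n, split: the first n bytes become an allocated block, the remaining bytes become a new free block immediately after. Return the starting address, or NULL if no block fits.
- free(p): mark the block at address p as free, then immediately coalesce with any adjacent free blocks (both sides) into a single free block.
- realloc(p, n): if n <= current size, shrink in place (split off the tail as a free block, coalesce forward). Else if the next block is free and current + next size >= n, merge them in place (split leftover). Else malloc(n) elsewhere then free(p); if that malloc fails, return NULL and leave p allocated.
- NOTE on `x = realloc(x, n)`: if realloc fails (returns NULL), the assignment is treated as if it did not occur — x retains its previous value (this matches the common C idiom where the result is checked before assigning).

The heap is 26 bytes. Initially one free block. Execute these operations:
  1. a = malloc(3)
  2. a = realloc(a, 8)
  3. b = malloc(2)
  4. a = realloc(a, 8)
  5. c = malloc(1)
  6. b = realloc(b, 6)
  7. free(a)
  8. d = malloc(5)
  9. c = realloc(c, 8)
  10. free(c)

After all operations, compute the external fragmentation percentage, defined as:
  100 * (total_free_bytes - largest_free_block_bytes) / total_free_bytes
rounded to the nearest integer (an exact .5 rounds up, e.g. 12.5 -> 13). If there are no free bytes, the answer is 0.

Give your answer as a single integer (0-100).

Answer: 40

Derivation:
Op 1: a = malloc(3) -> a = 0; heap: [0-2 ALLOC][3-25 FREE]
Op 2: a = realloc(a, 8) -> a = 0; heap: [0-7 ALLOC][8-25 FREE]
Op 3: b = malloc(2) -> b = 8; heap: [0-7 ALLOC][8-9 ALLOC][10-25 FREE]
Op 4: a = realloc(a, 8) -> a = 0; heap: [0-7 ALLOC][8-9 ALLOC][10-25 FREE]
Op 5: c = malloc(1) -> c = 10; heap: [0-7 ALLOC][8-9 ALLOC][10-10 ALLOC][11-25 FREE]
Op 6: b = realloc(b, 6) -> b = 11; heap: [0-7 ALLOC][8-9 FREE][10-10 ALLOC][11-16 ALLOC][17-25 FREE]
Op 7: free(a) -> (freed a); heap: [0-9 FREE][10-10 ALLOC][11-16 ALLOC][17-25 FREE]
Op 8: d = malloc(5) -> d = 0; heap: [0-4 ALLOC][5-9 FREE][10-10 ALLOC][11-16 ALLOC][17-25 FREE]
Op 9: c = realloc(c, 8) -> c = 17; heap: [0-4 ALLOC][5-10 FREE][11-16 ALLOC][17-24 ALLOC][25-25 FREE]
Op 10: free(c) -> (freed c); heap: [0-4 ALLOC][5-10 FREE][11-16 ALLOC][17-25 FREE]
Free blocks: [6 9] total_free=15 largest=9 -> 100*(15-9)/15 = 600/15 = 40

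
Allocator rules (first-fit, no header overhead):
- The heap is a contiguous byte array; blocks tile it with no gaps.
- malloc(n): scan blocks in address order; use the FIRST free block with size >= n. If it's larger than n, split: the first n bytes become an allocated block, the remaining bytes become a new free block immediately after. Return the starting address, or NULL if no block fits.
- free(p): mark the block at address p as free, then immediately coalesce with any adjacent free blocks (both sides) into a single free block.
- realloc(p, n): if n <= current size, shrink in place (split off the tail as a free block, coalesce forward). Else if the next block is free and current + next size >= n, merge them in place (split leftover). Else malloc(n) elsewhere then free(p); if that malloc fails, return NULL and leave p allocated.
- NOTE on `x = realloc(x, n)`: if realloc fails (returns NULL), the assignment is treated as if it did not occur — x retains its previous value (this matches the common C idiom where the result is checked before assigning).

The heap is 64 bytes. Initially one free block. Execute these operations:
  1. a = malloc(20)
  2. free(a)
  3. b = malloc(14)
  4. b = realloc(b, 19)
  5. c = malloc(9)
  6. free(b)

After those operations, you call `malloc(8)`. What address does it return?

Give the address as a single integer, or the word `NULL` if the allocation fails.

Op 1: a = malloc(20) -> a = 0; heap: [0-19 ALLOC][20-63 FREE]
Op 2: free(a) -> (freed a); heap: [0-63 FREE]
Op 3: b = malloc(14) -> b = 0; heap: [0-13 ALLOC][14-63 FREE]
Op 4: b = realloc(b, 19) -> b = 0; heap: [0-18 ALLOC][19-63 FREE]
Op 5: c = malloc(9) -> c = 19; heap: [0-18 ALLOC][19-27 ALLOC][28-63 FREE]
Op 6: free(b) -> (freed b); heap: [0-18 FREE][19-27 ALLOC][28-63 FREE]
malloc(8): first-fit scan over [0-18 FREE][19-27 ALLOC][28-63 FREE] -> 0

Answer: 0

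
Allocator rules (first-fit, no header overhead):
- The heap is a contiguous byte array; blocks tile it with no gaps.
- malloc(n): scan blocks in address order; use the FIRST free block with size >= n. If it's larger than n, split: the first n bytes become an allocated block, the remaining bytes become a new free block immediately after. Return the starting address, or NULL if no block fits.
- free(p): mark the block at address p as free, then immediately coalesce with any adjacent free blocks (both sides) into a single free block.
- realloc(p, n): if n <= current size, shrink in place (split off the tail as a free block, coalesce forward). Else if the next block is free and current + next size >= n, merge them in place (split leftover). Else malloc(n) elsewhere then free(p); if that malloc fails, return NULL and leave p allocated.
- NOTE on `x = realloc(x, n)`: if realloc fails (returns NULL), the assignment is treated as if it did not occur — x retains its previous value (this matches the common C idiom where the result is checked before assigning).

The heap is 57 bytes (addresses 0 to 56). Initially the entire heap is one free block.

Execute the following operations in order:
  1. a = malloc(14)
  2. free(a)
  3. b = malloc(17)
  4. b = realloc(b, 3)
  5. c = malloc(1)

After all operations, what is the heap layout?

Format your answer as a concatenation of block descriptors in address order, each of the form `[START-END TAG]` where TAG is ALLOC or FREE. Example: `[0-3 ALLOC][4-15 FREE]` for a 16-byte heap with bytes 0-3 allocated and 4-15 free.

Answer: [0-2 ALLOC][3-3 ALLOC][4-56 FREE]

Derivation:
Op 1: a = malloc(14) -> a = 0; heap: [0-13 ALLOC][14-56 FREE]
Op 2: free(a) -> (freed a); heap: [0-56 FREE]
Op 3: b = malloc(17) -> b = 0; heap: [0-16 ALLOC][17-56 FREE]
Op 4: b = realloc(b, 3) -> b = 0; heap: [0-2 ALLOC][3-56 FREE]
Op 5: c = malloc(1) -> c = 3; heap: [0-2 ALLOC][3-3 ALLOC][4-56 FREE]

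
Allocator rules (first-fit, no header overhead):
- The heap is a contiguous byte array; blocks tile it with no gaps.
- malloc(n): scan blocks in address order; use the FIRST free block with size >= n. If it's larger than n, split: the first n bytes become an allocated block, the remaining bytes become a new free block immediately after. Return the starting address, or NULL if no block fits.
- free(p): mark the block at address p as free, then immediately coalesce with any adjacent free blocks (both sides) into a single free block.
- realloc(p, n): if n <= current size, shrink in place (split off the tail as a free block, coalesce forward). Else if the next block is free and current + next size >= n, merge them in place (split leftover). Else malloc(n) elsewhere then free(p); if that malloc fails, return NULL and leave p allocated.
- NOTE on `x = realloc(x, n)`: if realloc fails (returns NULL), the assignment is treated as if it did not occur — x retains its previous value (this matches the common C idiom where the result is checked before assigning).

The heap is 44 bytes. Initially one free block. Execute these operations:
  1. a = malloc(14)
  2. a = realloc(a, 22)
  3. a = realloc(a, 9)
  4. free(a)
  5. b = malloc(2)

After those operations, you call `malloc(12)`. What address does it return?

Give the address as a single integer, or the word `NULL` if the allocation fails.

Op 1: a = malloc(14) -> a = 0; heap: [0-13 ALLOC][14-43 FREE]
Op 2: a = realloc(a, 22) -> a = 0; heap: [0-21 ALLOC][22-43 FREE]
Op 3: a = realloc(a, 9) -> a = 0; heap: [0-8 ALLOC][9-43 FREE]
Op 4: free(a) -> (freed a); heap: [0-43 FREE]
Op 5: b = malloc(2) -> b = 0; heap: [0-1 ALLOC][2-43 FREE]
malloc(12): first-fit scan over [0-1 ALLOC][2-43 FREE] -> 2

Answer: 2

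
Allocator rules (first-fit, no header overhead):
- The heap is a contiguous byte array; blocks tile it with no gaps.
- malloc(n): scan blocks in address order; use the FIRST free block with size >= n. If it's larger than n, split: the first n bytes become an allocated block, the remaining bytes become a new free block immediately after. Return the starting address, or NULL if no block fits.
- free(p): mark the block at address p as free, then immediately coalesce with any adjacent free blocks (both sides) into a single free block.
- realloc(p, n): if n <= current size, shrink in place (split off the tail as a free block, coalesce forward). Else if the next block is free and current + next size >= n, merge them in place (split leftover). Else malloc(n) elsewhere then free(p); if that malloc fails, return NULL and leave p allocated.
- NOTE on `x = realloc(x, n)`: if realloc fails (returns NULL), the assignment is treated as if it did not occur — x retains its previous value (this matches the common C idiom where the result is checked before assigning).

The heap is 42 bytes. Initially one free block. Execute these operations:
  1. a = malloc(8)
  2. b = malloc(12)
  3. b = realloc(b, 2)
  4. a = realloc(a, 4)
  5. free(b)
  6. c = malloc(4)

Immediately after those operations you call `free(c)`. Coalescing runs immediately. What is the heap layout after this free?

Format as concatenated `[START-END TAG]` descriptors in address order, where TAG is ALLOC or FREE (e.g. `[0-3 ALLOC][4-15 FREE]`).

Answer: [0-3 ALLOC][4-41 FREE]

Derivation:
Op 1: a = malloc(8) -> a = 0; heap: [0-7 ALLOC][8-41 FREE]
Op 2: b = malloc(12) -> b = 8; heap: [0-7 ALLOC][8-19 ALLOC][20-41 FREE]
Op 3: b = realloc(b, 2) -> b = 8; heap: [0-7 ALLOC][8-9 ALLOC][10-41 FREE]
Op 4: a = realloc(a, 4) -> a = 0; heap: [0-3 ALLOC][4-7 FREE][8-9 ALLOC][10-41 FREE]
Op 5: free(b) -> (freed b); heap: [0-3 ALLOC][4-41 FREE]
Op 6: c = malloc(4) -> c = 4; heap: [0-3 ALLOC][4-7 ALLOC][8-41 FREE]
free(c): c = 4 -> block [4-7 ALLOC]; mark free, coalesce with adjacent free neighbors -> [0-3 ALLOC][4-41 FREE]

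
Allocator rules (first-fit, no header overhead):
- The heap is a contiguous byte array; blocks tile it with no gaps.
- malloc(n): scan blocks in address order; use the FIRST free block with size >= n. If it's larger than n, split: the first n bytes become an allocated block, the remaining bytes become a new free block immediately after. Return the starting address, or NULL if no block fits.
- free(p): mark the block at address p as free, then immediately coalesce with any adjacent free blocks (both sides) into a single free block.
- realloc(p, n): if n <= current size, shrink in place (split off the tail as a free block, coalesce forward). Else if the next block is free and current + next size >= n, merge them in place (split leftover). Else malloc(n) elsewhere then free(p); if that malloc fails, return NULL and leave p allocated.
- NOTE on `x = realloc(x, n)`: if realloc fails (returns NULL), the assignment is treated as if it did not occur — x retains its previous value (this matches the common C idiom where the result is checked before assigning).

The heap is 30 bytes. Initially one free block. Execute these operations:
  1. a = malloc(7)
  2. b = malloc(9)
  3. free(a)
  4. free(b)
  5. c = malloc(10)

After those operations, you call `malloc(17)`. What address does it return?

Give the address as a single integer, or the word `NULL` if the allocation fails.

Answer: 10

Derivation:
Op 1: a = malloc(7) -> a = 0; heap: [0-6 ALLOC][7-29 FREE]
Op 2: b = malloc(9) -> b = 7; heap: [0-6 ALLOC][7-15 ALLOC][16-29 FREE]
Op 3: free(a) -> (freed a); heap: [0-6 FREE][7-15 ALLOC][16-29 FREE]
Op 4: free(b) -> (freed b); heap: [0-29 FREE]
Op 5: c = malloc(10) -> c = 0; heap: [0-9 ALLOC][10-29 FREE]
malloc(17): first-fit scan over [0-9 ALLOC][10-29 FREE] -> 10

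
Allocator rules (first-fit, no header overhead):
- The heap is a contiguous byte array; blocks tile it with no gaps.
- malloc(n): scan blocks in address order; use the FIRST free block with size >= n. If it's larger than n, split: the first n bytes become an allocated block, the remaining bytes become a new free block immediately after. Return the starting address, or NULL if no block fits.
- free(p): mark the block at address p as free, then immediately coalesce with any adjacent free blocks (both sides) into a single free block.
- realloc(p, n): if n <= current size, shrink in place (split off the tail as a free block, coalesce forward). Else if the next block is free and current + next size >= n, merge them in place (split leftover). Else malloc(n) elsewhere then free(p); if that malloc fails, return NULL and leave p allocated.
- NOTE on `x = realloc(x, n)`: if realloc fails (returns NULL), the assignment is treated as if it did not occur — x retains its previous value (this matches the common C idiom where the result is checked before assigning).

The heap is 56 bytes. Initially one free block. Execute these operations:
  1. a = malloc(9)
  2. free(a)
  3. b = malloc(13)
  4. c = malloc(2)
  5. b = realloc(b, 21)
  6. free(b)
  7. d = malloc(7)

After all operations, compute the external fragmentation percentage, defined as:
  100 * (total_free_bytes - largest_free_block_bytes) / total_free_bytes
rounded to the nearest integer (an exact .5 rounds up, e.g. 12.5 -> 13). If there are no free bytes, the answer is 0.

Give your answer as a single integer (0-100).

Op 1: a = malloc(9) -> a = 0; heap: [0-8 ALLOC][9-55 FREE]
Op 2: free(a) -> (freed a); heap: [0-55 FREE]
Op 3: b = malloc(13) -> b = 0; heap: [0-12 ALLOC][13-55 FREE]
Op 4: c = malloc(2) -> c = 13; heap: [0-12 ALLOC][13-14 ALLOC][15-55 FREE]
Op 5: b = realloc(b, 21) -> b = 15; heap: [0-12 FREE][13-14 ALLOC][15-35 ALLOC][36-55 FREE]
Op 6: free(b) -> (freed b); heap: [0-12 FREE][13-14 ALLOC][15-55 FREE]
Op 7: d = malloc(7) -> d = 0; heap: [0-6 ALLOC][7-12 FREE][13-14 ALLOC][15-55 FREE]
Free blocks: [6 41] total_free=47 largest=41 -> 100*(47-41)/47 = 600/47 ≈ 12.766 -> rounds to 13

Answer: 13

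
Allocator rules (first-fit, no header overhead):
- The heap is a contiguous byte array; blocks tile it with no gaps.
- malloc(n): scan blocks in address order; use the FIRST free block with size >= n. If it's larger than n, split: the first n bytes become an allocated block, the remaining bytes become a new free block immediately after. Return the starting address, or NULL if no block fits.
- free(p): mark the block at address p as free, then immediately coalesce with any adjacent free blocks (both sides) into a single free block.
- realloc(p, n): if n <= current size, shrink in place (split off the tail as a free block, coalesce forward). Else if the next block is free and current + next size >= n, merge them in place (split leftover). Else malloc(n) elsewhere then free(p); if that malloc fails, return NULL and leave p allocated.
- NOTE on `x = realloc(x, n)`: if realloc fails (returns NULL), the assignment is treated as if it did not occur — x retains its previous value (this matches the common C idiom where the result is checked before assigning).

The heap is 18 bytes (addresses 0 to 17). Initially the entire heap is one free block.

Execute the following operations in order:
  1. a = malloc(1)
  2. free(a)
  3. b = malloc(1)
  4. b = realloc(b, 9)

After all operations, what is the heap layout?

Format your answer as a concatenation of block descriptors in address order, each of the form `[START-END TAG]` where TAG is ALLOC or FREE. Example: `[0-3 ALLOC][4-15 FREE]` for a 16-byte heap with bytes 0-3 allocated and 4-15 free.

Answer: [0-8 ALLOC][9-17 FREE]

Derivation:
Op 1: a = malloc(1) -> a = 0; heap: [0-0 ALLOC][1-17 FREE]
Op 2: free(a) -> (freed a); heap: [0-17 FREE]
Op 3: b = malloc(1) -> b = 0; heap: [0-0 ALLOC][1-17 FREE]
Op 4: b = realloc(b, 9) -> b = 0; heap: [0-8 ALLOC][9-17 FREE]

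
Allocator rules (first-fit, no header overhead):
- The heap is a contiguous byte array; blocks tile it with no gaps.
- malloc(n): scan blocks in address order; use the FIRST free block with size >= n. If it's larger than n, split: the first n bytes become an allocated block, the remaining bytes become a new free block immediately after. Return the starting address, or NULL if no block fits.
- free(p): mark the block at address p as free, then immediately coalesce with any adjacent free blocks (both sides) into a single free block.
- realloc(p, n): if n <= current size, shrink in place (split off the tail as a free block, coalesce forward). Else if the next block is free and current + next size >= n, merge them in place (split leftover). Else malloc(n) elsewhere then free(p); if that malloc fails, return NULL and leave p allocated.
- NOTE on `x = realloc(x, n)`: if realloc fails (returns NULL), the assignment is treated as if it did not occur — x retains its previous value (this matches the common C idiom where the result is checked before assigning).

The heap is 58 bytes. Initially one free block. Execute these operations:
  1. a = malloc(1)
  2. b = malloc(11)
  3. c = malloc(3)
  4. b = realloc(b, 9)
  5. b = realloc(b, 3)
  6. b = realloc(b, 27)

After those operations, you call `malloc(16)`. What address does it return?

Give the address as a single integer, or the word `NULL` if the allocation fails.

Op 1: a = malloc(1) -> a = 0; heap: [0-0 ALLOC][1-57 FREE]
Op 2: b = malloc(11) -> b = 1; heap: [0-0 ALLOC][1-11 ALLOC][12-57 FREE]
Op 3: c = malloc(3) -> c = 12; heap: [0-0 ALLOC][1-11 ALLOC][12-14 ALLOC][15-57 FREE]
Op 4: b = realloc(b, 9) -> b = 1; heap: [0-0 ALLOC][1-9 ALLOC][10-11 FREE][12-14 ALLOC][15-57 FREE]
Op 5: b = realloc(b, 3) -> b = 1; heap: [0-0 ALLOC][1-3 ALLOC][4-11 FREE][12-14 ALLOC][15-57 FREE]
Op 6: b = realloc(b, 27) -> b = 15; heap: [0-0 ALLOC][1-11 FREE][12-14 ALLOC][15-41 ALLOC][42-57 FREE]
malloc(16): first-fit scan over [0-0 ALLOC][1-11 FREE][12-14 ALLOC][15-41 ALLOC][42-57 FREE] -> 42

Answer: 42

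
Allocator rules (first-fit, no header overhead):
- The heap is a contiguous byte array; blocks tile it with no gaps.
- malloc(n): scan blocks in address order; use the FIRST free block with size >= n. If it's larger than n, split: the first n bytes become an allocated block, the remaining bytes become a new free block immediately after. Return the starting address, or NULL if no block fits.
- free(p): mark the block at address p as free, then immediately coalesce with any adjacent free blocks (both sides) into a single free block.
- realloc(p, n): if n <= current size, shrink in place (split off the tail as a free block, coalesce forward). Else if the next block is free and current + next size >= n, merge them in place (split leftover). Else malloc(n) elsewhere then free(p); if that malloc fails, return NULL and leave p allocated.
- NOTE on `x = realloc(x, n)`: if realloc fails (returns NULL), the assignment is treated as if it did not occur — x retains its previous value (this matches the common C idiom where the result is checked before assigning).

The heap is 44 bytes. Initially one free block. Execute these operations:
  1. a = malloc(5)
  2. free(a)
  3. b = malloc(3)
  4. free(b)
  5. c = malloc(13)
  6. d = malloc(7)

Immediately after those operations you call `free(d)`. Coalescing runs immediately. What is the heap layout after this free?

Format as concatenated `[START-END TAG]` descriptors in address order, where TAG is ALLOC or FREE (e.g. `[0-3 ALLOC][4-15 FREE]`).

Op 1: a = malloc(5) -> a = 0; heap: [0-4 ALLOC][5-43 FREE]
Op 2: free(a) -> (freed a); heap: [0-43 FREE]
Op 3: b = malloc(3) -> b = 0; heap: [0-2 ALLOC][3-43 FREE]
Op 4: free(b) -> (freed b); heap: [0-43 FREE]
Op 5: c = malloc(13) -> c = 0; heap: [0-12 ALLOC][13-43 FREE]
Op 6: d = malloc(7) -> d = 13; heap: [0-12 ALLOC][13-19 ALLOC][20-43 FREE]
free(d): d = 13 -> block [13-19 ALLOC]; mark free, coalesce with adjacent free neighbors -> [0-12 ALLOC][13-43 FREE]

Answer: [0-12 ALLOC][13-43 FREE]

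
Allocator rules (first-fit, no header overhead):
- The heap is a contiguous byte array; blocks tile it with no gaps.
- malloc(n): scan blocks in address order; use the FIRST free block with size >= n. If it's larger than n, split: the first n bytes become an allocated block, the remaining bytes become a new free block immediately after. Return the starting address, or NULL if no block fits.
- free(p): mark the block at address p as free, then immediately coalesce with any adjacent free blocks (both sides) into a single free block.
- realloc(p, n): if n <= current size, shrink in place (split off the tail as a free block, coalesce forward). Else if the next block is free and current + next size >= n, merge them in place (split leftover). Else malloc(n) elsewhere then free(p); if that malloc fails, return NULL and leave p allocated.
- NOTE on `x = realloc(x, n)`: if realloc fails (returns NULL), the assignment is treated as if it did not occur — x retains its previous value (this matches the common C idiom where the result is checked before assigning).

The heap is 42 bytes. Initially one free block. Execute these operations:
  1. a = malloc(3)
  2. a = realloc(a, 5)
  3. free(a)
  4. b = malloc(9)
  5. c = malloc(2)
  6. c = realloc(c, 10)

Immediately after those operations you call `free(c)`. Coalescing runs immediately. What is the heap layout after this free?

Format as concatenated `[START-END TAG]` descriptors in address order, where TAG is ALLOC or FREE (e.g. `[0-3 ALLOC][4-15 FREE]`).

Answer: [0-8 ALLOC][9-41 FREE]

Derivation:
Op 1: a = malloc(3) -> a = 0; heap: [0-2 ALLOC][3-41 FREE]
Op 2: a = realloc(a, 5) -> a = 0; heap: [0-4 ALLOC][5-41 FREE]
Op 3: free(a) -> (freed a); heap: [0-41 FREE]
Op 4: b = malloc(9) -> b = 0; heap: [0-8 ALLOC][9-41 FREE]
Op 5: c = malloc(2) -> c = 9; heap: [0-8 ALLOC][9-10 ALLOC][11-41 FREE]
Op 6: c = realloc(c, 10) -> c = 9; heap: [0-8 ALLOC][9-18 ALLOC][19-41 FREE]
free(c): c = 9 -> block [9-18 ALLOC]; mark free, coalesce with adjacent free neighbors -> [0-8 ALLOC][9-41 FREE]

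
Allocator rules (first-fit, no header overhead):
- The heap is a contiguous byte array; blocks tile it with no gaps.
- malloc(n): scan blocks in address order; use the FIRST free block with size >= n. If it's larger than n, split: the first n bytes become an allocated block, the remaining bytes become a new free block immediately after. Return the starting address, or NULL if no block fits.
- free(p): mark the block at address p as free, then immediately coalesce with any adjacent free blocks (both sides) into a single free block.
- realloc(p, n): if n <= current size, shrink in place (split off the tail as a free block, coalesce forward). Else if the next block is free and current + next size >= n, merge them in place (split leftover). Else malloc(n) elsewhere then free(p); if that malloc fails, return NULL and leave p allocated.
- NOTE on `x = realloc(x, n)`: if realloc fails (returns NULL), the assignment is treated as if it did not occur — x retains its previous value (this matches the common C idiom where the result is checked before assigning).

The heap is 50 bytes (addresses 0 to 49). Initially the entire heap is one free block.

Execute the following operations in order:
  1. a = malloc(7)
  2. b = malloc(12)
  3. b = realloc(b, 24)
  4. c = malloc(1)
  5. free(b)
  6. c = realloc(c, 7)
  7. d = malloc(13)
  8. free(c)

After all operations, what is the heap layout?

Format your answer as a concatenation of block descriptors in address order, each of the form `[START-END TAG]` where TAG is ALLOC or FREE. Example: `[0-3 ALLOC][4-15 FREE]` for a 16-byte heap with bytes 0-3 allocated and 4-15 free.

Op 1: a = malloc(7) -> a = 0; heap: [0-6 ALLOC][7-49 FREE]
Op 2: b = malloc(12) -> b = 7; heap: [0-6 ALLOC][7-18 ALLOC][19-49 FREE]
Op 3: b = realloc(b, 24) -> b = 7; heap: [0-6 ALLOC][7-30 ALLOC][31-49 FREE]
Op 4: c = malloc(1) -> c = 31; heap: [0-6 ALLOC][7-30 ALLOC][31-31 ALLOC][32-49 FREE]
Op 5: free(b) -> (freed b); heap: [0-6 ALLOC][7-30 FREE][31-31 ALLOC][32-49 FREE]
Op 6: c = realloc(c, 7) -> c = 31; heap: [0-6 ALLOC][7-30 FREE][31-37 ALLOC][38-49 FREE]
Op 7: d = malloc(13) -> d = 7; heap: [0-6 ALLOC][7-19 ALLOC][20-30 FREE][31-37 ALLOC][38-49 FREE]
Op 8: free(c) -> (freed c); heap: [0-6 ALLOC][7-19 ALLOC][20-49 FREE]

Answer: [0-6 ALLOC][7-19 ALLOC][20-49 FREE]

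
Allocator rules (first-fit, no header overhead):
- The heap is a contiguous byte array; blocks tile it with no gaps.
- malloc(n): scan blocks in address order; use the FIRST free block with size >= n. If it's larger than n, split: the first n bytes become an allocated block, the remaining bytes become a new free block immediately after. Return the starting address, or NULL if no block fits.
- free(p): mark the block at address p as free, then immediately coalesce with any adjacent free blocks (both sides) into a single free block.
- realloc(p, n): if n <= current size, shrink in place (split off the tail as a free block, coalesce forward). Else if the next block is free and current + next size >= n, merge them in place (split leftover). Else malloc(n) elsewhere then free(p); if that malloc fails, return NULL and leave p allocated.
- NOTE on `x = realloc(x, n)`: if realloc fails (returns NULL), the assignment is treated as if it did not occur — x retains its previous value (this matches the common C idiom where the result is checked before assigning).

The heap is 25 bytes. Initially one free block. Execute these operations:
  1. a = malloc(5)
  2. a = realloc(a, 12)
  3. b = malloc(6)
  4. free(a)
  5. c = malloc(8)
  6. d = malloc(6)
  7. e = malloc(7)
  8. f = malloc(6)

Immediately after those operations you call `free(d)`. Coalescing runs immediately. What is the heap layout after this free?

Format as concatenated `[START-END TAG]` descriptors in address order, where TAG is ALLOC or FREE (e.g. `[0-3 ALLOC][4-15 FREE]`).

Op 1: a = malloc(5) -> a = 0; heap: [0-4 ALLOC][5-24 FREE]
Op 2: a = realloc(a, 12) -> a = 0; heap: [0-11 ALLOC][12-24 FREE]
Op 3: b = malloc(6) -> b = 12; heap: [0-11 ALLOC][12-17 ALLOC][18-24 FREE]
Op 4: free(a) -> (freed a); heap: [0-11 FREE][12-17 ALLOC][18-24 FREE]
Op 5: c = malloc(8) -> c = 0; heap: [0-7 ALLOC][8-11 FREE][12-17 ALLOC][18-24 FREE]
Op 6: d = malloc(6) -> d = 18; heap: [0-7 ALLOC][8-11 FREE][12-17 ALLOC][18-23 ALLOC][24-24 FREE]
Op 7: e = malloc(7) -> e = NULL; heap: [0-7 ALLOC][8-11 FREE][12-17 ALLOC][18-23 ALLOC][24-24 FREE]
Op 8: f = malloc(6) -> f = NULL; heap: [0-7 ALLOC][8-11 FREE][12-17 ALLOC][18-23 ALLOC][24-24 FREE]
free(d): d = 18 -> block [18-23 ALLOC]; mark free, coalesce with adjacent free neighbors -> [0-7 ALLOC][8-11 FREE][12-17 ALLOC][18-24 FREE]

Answer: [0-7 ALLOC][8-11 FREE][12-17 ALLOC][18-24 FREE]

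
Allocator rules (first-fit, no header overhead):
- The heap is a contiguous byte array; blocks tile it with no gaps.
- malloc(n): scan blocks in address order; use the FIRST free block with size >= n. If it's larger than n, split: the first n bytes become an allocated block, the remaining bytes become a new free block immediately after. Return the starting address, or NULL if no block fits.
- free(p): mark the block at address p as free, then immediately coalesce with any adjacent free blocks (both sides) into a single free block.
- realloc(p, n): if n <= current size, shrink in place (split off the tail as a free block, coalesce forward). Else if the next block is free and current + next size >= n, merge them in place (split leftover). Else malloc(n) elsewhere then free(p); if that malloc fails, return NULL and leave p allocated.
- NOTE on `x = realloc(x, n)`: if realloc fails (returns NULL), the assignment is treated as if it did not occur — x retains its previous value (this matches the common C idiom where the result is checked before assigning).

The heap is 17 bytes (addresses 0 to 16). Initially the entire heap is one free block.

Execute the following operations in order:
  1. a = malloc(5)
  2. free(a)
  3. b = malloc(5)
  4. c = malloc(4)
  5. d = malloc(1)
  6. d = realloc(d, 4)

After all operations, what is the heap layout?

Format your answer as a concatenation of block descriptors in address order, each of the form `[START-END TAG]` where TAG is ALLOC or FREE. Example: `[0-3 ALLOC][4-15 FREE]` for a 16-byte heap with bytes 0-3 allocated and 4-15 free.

Op 1: a = malloc(5) -> a = 0; heap: [0-4 ALLOC][5-16 FREE]
Op 2: free(a) -> (freed a); heap: [0-16 FREE]
Op 3: b = malloc(5) -> b = 0; heap: [0-4 ALLOC][5-16 FREE]
Op 4: c = malloc(4) -> c = 5; heap: [0-4 ALLOC][5-8 ALLOC][9-16 FREE]
Op 5: d = malloc(1) -> d = 9; heap: [0-4 ALLOC][5-8 ALLOC][9-9 ALLOC][10-16 FREE]
Op 6: d = realloc(d, 4) -> d = 9; heap: [0-4 ALLOC][5-8 ALLOC][9-12 ALLOC][13-16 FREE]

Answer: [0-4 ALLOC][5-8 ALLOC][9-12 ALLOC][13-16 FREE]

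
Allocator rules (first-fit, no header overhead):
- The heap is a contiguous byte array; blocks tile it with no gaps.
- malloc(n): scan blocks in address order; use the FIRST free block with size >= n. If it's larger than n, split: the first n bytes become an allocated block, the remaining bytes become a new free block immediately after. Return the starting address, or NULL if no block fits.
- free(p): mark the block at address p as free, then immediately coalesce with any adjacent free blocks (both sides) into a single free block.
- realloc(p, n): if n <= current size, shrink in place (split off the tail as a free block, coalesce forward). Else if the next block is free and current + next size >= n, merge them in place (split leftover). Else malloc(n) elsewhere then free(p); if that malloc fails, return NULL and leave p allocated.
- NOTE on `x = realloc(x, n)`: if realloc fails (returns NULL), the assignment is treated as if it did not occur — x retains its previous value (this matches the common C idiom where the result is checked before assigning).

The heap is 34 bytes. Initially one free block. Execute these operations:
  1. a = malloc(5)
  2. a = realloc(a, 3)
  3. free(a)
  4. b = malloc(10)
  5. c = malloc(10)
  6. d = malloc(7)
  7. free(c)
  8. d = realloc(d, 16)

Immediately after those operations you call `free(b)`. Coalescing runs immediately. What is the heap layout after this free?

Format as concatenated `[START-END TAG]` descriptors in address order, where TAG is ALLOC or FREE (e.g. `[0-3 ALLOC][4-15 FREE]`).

Answer: [0-19 FREE][20-26 ALLOC][27-33 FREE]

Derivation:
Op 1: a = malloc(5) -> a = 0; heap: [0-4 ALLOC][5-33 FREE]
Op 2: a = realloc(a, 3) -> a = 0; heap: [0-2 ALLOC][3-33 FREE]
Op 3: free(a) -> (freed a); heap: [0-33 FREE]
Op 4: b = malloc(10) -> b = 0; heap: [0-9 ALLOC][10-33 FREE]
Op 5: c = malloc(10) -> c = 10; heap: [0-9 ALLOC][10-19 ALLOC][20-33 FREE]
Op 6: d = malloc(7) -> d = 20; heap: [0-9 ALLOC][10-19 ALLOC][20-26 ALLOC][27-33 FREE]
Op 7: free(c) -> (freed c); heap: [0-9 ALLOC][10-19 FREE][20-26 ALLOC][27-33 FREE]
Op 8: d = realloc(d, 16) -> NULL (d unchanged); heap: [0-9 ALLOC][10-19 FREE][20-26 ALLOC][27-33 FREE]
free(b): b = 0 -> block [0-9 ALLOC]; mark free, coalesce with adjacent free neighbors -> [0-19 FREE][20-26 ALLOC][27-33 FREE]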